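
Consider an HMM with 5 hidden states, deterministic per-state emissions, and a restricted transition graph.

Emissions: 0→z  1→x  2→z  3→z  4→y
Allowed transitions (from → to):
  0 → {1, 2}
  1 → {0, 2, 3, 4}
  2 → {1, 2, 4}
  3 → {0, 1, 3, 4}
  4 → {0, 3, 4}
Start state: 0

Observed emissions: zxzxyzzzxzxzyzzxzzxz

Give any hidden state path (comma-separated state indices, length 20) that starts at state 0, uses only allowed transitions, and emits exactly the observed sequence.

  [0] z  {0,2,3}  => 0  start
  [1] x  {1}  => 1  0->1 ok
  [2] z  {0,2,3}  => 2  1->2 ok
  [3] x  {1}  => 1  2->1 ok
  [4] y  {4}  => 4  1->4 ok
  [5] z  {0,2,3}  => 3  4->3 ok
  [6] z  {0,2,3}  => 0  3->0 ok
  [7] z  {0,2,3}  => 2  0->2 ok
  [8] x  {1}  => 1  2->1 ok
  [9] z  {0,2,3}  => 3  1->3 ok
  [10] x  {1}  => 1  3->1 ok
  [11] z  {0,2,3}  => 3  1->3 ok
  [12] y  {4}  => 4  3->4 ok
  [13] z  {0,2,3}  => 0  4->0 ok
  [14] z  {0,2,3}  => 2  0->2 ok
  [15] x  {1}  => 1  2->1 ok
  [16] z  {0,2,3}  => 3  1->3 ok
  [17] z  {0,2,3}  => 3  3->3 ok
  [18] x  {1}  => 1  3->1 ok
  [19] z  {0,2,3}  => 0  1->0 ok

0,1,2,1,4,3,0,2,1,3,1,3,4,0,2,1,3,3,1,0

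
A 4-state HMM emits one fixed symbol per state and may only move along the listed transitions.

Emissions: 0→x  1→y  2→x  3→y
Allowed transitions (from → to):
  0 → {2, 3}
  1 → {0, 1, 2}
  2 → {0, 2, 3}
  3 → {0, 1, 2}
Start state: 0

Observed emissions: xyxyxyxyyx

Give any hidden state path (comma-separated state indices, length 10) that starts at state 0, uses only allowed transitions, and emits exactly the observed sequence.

  0: obs=x cand={0,2} pick 0 [start]
  1: obs=y cand={1,3} pick 3 [0->3 ok]
  2: obs=x cand={0,2} pick 2 [3->2 ok]
  3: obs=y cand={1,3} pick 3 [2->3 ok]
  4: obs=x cand={0,2} pick 2 [3->2 ok]
  5: obs=y cand={1,3} pick 3 [2->3 ok]
  6: obs=x cand={0,2} pick 0 [3->0 ok]
  7: obs=y cand={1,3} pick 3 [0->3 ok]
  8: obs=y cand={1,3} pick 1 [3->1 ok]
  9: obs=x cand={0,2} pick 2 [1->2 ok]

0,3,2,3,2,3,0,3,1,2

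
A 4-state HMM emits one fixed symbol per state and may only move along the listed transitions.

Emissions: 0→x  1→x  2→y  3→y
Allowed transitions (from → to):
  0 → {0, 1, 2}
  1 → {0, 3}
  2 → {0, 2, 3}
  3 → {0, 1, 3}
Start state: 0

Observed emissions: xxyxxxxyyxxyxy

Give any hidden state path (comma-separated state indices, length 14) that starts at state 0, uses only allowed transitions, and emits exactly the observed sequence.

0,1,3,1,0,0,0,2,2,0,1,3,1,3

  t0 'x' -> {0,1}, take 0 (start)
  t1 'x' -> {0,1}, take 1 (0->1 ok)
  t2 'y' -> {2,3}, take 3 (1->3 ok)
  t3 'x' -> {0,1}, take 1 (3->1 ok)
  t4 'x' -> {0,1}, take 0 (1->0 ok)
  t5 'x' -> {0,1}, take 0 (0->0 ok)
  t6 'x' -> {0,1}, take 0 (0->0 ok)
  t7 'y' -> {2,3}, take 2 (0->2 ok)
  t8 'y' -> {2,3}, take 2 (2->2 ok)
  t9 'x' -> {0,1}, take 0 (2->0 ok)
  t10 'x' -> {0,1}, take 1 (0->1 ok)
  t11 'y' -> {2,3}, take 3 (1->3 ok)
  t12 'x' -> {0,1}, take 1 (3->1 ok)
  t13 'y' -> {2,3}, take 3 (1->3 ok)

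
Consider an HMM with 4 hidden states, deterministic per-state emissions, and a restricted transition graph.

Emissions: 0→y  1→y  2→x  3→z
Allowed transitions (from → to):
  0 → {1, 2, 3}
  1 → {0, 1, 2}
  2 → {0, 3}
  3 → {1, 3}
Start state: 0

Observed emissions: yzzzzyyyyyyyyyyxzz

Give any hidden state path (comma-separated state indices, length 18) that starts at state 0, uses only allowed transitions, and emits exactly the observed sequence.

0,3,3,3,3,1,0,1,1,1,0,1,1,1,1,2,3,3

  0: obs=y cand={0,1} pick 0 [start]
  1: obs=z cand={3} pick 3 [0->3 ok]
  2: obs=z cand={3} pick 3 [3->3 ok]
  3: obs=z cand={3} pick 3 [3->3 ok]
  4: obs=z cand={3} pick 3 [3->3 ok]
  5: obs=y cand={0,1} pick 1 [3->1 ok]
  6: obs=y cand={0,1} pick 0 [1->0 ok]
  7: obs=y cand={0,1} pick 1 [0->1 ok]
  8: obs=y cand={0,1} pick 1 [1->1 ok]
  9: obs=y cand={0,1} pick 1 [1->1 ok]
  10: obs=y cand={0,1} pick 0 [1->0 ok]
  11: obs=y cand={0,1} pick 1 [0->1 ok]
  12: obs=y cand={0,1} pick 1 [1->1 ok]
  13: obs=y cand={0,1} pick 1 [1->1 ok]
  14: obs=y cand={0,1} pick 1 [1->1 ok]
  15: obs=x cand={2} pick 2 [1->2 ok]
  16: obs=z cand={3} pick 3 [2->3 ok]
  17: obs=z cand={3} pick 3 [3->3 ok]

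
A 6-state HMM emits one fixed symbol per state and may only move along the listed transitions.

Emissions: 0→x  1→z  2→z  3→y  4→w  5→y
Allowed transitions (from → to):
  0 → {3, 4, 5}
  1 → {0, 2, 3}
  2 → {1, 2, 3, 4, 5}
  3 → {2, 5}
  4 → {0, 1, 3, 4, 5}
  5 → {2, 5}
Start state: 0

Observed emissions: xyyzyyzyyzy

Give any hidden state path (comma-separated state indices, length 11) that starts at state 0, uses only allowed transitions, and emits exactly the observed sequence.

0,3,5,2,3,5,2,3,5,2,5

  pos 0: x in {0}, choose 0; start
  pos 1: y in {3,5}, choose 3; 0->3 ok
  pos 2: y in {3,5}, choose 5; 3->5 ok
  pos 3: z in {1,2}, choose 2; 5->2 ok
  pos 4: y in {3,5}, choose 3; 2->3 ok
  pos 5: y in {3,5}, choose 5; 3->5 ok
  pos 6: z in {1,2}, choose 2; 5->2 ok
  pos 7: y in {3,5}, choose 3; 2->3 ok
  pos 8: y in {3,5}, choose 5; 3->5 ok
  pos 9: z in {1,2}, choose 2; 5->2 ok
  pos 10: y in {3,5}, choose 5; 2->5 ok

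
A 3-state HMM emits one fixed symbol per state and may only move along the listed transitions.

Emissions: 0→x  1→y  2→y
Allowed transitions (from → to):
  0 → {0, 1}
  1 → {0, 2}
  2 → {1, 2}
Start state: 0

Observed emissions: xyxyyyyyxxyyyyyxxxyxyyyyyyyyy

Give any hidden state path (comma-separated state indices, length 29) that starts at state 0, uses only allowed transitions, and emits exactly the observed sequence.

  0: obs=x cand={0} pick 0 [start]
  1: obs=y cand={1,2} pick 1 [0->1 ok]
  2: obs=x cand={0} pick 0 [1->0 ok]
  3: obs=y cand={1,2} pick 1 [0->1 ok]
  4: obs=y cand={1,2} pick 2 [1->2 ok]
  5: obs=y cand={1,2} pick 2 [2->2 ok]
  6: obs=y cand={1,2} pick 2 [2->2 ok]
  7: obs=y cand={1,2} pick 1 [2->1 ok]
  8: obs=x cand={0} pick 0 [1->0 ok]
  9: obs=x cand={0} pick 0 [0->0 ok]
  10: obs=y cand={1,2} pick 1 [0->1 ok]
  11: obs=y cand={1,2} pick 2 [1->2 ok]
  12: obs=y cand={1,2} pick 2 [2->2 ok]
  13: obs=y cand={1,2} pick 2 [2->2 ok]
  14: obs=y cand={1,2} pick 1 [2->1 ok]
  15: obs=x cand={0} pick 0 [1->0 ok]
  16: obs=x cand={0} pick 0 [0->0 ok]
  17: obs=x cand={0} pick 0 [0->0 ok]
  18: obs=y cand={1,2} pick 1 [0->1 ok]
  19: obs=x cand={0} pick 0 [1->0 ok]
  20: obs=y cand={1,2} pick 1 [0->1 ok]
  21: obs=y cand={1,2} pick 2 [1->2 ok]
  22: obs=y cand={1,2} pick 2 [2->2 ok]
  23: obs=y cand={1,2} pick 1 [2->1 ok]
  24: obs=y cand={1,2} pick 2 [1->2 ok]
  25: obs=y cand={1,2} pick 2 [2->2 ok]
  26: obs=y cand={1,2} pick 2 [2->2 ok]
  27: obs=y cand={1,2} pick 2 [2->2 ok]
  28: obs=y cand={1,2} pick 2 [2->2 ok]

0,1,0,1,2,2,2,1,0,0,1,2,2,2,1,0,0,0,1,0,1,2,2,1,2,2,2,2,2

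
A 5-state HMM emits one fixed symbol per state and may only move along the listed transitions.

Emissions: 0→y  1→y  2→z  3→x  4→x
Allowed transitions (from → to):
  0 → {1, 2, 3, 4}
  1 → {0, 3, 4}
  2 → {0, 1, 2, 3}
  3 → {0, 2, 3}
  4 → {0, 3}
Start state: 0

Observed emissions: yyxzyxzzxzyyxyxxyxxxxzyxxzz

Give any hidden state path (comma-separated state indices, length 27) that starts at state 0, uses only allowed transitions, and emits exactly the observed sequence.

0,1,3,2,0,3,2,2,3,2,0,1,4,0,3,3,0,4,3,3,3,2,1,4,3,2,2

  t0 'y' -> {0,1}, take 0 (start)
  t1 'y' -> {0,1}, take 1 (0->1 ok)
  t2 'x' -> {3,4}, take 3 (1->3 ok)
  t3 'z' -> {2}, take 2 (3->2 ok)
  t4 'y' -> {0,1}, take 0 (2->0 ok)
  t5 'x' -> {3,4}, take 3 (0->3 ok)
  t6 'z' -> {2}, take 2 (3->2 ok)
  t7 'z' -> {2}, take 2 (2->2 ok)
  t8 'x' -> {3,4}, take 3 (2->3 ok)
  t9 'z' -> {2}, take 2 (3->2 ok)
  t10 'y' -> {0,1}, take 0 (2->0 ok)
  t11 'y' -> {0,1}, take 1 (0->1 ok)
  t12 'x' -> {3,4}, take 4 (1->4 ok)
  t13 'y' -> {0,1}, take 0 (4->0 ok)
  t14 'x' -> {3,4}, take 3 (0->3 ok)
  t15 'x' -> {3,4}, take 3 (3->3 ok)
  t16 'y' -> {0,1}, take 0 (3->0 ok)
  t17 'x' -> {3,4}, take 4 (0->4 ok)
  t18 'x' -> {3,4}, take 3 (4->3 ok)
  t19 'x' -> {3,4}, take 3 (3->3 ok)
  t20 'x' -> {3,4}, take 3 (3->3 ok)
  t21 'z' -> {2}, take 2 (3->2 ok)
  t22 'y' -> {0,1}, take 1 (2->1 ok)
  t23 'x' -> {3,4}, take 4 (1->4 ok)
  t24 'x' -> {3,4}, take 3 (4->3 ok)
  t25 'z' -> {2}, take 2 (3->2 ok)
  t26 'z' -> {2}, take 2 (2->2 ok)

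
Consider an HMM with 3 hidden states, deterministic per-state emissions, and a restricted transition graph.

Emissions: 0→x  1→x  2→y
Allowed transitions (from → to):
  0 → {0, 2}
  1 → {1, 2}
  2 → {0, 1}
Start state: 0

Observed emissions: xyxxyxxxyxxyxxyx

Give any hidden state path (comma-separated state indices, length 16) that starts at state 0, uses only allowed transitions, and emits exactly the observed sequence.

0,2,1,1,2,1,1,1,2,0,0,2,1,1,2,0

  [0] x  {0,1}  => 0  start
  [1] y  {2}  => 2  0->2 ok
  [2] x  {0,1}  => 1  2->1 ok
  [3] x  {0,1}  => 1  1->1 ok
  [4] y  {2}  => 2  1->2 ok
  [5] x  {0,1}  => 1  2->1 ok
  [6] x  {0,1}  => 1  1->1 ok
  [7] x  {0,1}  => 1  1->1 ok
  [8] y  {2}  => 2  1->2 ok
  [9] x  {0,1}  => 0  2->0 ok
  [10] x  {0,1}  => 0  0->0 ok
  [11] y  {2}  => 2  0->2 ok
  [12] x  {0,1}  => 1  2->1 ok
  [13] x  {0,1}  => 1  1->1 ok
  [14] y  {2}  => 2  1->2 ok
  [15] x  {0,1}  => 0  2->0 ok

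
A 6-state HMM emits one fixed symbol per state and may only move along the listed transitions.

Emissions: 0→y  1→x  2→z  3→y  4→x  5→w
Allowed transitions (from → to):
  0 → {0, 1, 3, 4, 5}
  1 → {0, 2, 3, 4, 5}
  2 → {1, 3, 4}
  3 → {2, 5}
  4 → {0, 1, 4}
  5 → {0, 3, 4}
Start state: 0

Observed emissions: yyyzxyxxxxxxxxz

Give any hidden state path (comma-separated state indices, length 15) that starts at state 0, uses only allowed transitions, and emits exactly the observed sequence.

0,0,3,2,4,0,4,4,1,4,4,4,4,1,2

  [0] y  {0,3}  => 0  start
  [1] y  {0,3}  => 0  0->0 ok
  [2] y  {0,3}  => 3  0->3 ok
  [3] z  {2}  => 2  3->2 ok
  [4] x  {1,4}  => 4  2->4 ok
  [5] y  {0,3}  => 0  4->0 ok
  [6] x  {1,4}  => 4  0->4 ok
  [7] x  {1,4}  => 4  4->4 ok
  [8] x  {1,4}  => 1  4->1 ok
  [9] x  {1,4}  => 4  1->4 ok
  [10] x  {1,4}  => 4  4->4 ok
  [11] x  {1,4}  => 4  4->4 ok
  [12] x  {1,4}  => 4  4->4 ok
  [13] x  {1,4}  => 1  4->1 ok
  [14] z  {2}  => 2  1->2 ok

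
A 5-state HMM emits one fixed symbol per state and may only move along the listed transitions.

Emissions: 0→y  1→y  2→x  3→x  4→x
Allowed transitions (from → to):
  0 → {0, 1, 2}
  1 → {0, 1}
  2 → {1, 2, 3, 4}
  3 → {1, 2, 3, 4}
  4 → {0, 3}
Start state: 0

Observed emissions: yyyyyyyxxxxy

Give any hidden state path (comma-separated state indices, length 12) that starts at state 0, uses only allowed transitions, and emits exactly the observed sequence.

  0: obs=y cand={0,1} pick 0 [start]
  1: obs=y cand={0,1} pick 0 [0->0 ok]
  2: obs=y cand={0,1} pick 0 [0->0 ok]
  3: obs=y cand={0,1} pick 1 [0->1 ok]
  4: obs=y cand={0,1} pick 0 [1->0 ok]
  5: obs=y cand={0,1} pick 0 [0->0 ok]
  6: obs=y cand={0,1} pick 0 [0->0 ok]
  7: obs=x cand={2,3,4} pick 2 [0->2 ok]
  8: obs=x cand={2,3,4} pick 4 [2->4 ok]
  9: obs=x cand={2,3,4} pick 3 [4->3 ok]
  10: obs=x cand={2,3,4} pick 2 [3->2 ok]
  11: obs=y cand={0,1} pick 1 [2->1 ok]

0,0,0,1,0,0,0,2,4,3,2,1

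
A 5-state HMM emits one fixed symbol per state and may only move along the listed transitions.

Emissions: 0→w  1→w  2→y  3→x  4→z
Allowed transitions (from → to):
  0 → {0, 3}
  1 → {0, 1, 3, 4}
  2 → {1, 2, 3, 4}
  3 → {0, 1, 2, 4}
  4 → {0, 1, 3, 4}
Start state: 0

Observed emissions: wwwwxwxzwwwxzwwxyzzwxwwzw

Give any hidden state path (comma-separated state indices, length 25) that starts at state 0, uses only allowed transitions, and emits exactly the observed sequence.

  0: obs=w cand={0,1} pick 0 [start]
  1: obs=w cand={0,1} pick 0 [0->0 ok]
  2: obs=w cand={0,1} pick 0 [0->0 ok]
  3: obs=w cand={0,1} pick 0 [0->0 ok]
  4: obs=x cand={3} pick 3 [0->3 ok]
  5: obs=w cand={0,1} pick 0 [3->0 ok]
  6: obs=x cand={3} pick 3 [0->3 ok]
  7: obs=z cand={4} pick 4 [3->4 ok]
  8: obs=w cand={0,1} pick 0 [4->0 ok]
  9: obs=w cand={0,1} pick 0 [0->0 ok]
  10: obs=w cand={0,1} pick 0 [0->0 ok]
  11: obs=x cand={3} pick 3 [0->3 ok]
  12: obs=z cand={4} pick 4 [3->4 ok]
  13: obs=w cand={0,1} pick 1 [4->1 ok]
  14: obs=w cand={0,1} pick 0 [1->0 ok]
  15: obs=x cand={3} pick 3 [0->3 ok]
  16: obs=y cand={2} pick 2 [3->2 ok]
  17: obs=z cand={4} pick 4 [2->4 ok]
  18: obs=z cand={4} pick 4 [4->4 ok]
  19: obs=w cand={0,1} pick 0 [4->0 ok]
  20: obs=x cand={3} pick 3 [0->3 ok]
  21: obs=w cand={0,1} pick 1 [3->1 ok]
  22: obs=w cand={0,1} pick 1 [1->1 ok]
  23: obs=z cand={4} pick 4 [1->4 ok]
  24: obs=w cand={0,1} pick 1 [4->1 ok]

0,0,0,0,3,0,3,4,0,0,0,3,4,1,0,3,2,4,4,0,3,1,1,4,1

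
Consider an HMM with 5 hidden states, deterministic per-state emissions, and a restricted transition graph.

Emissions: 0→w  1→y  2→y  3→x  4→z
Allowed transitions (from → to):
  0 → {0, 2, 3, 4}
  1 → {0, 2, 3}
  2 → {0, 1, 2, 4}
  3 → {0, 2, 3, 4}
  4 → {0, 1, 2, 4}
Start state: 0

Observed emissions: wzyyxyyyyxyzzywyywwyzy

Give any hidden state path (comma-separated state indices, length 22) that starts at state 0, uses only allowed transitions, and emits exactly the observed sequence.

0,4,2,1,3,2,2,2,1,3,2,4,4,2,0,2,2,0,0,2,4,2

  0: obs=w cand={0} pick 0 [start]
  1: obs=z cand={4} pick 4 [0->4 ok]
  2: obs=y cand={1,2} pick 2 [4->2 ok]
  3: obs=y cand={1,2} pick 1 [2->1 ok]
  4: obs=x cand={3} pick 3 [1->3 ok]
  5: obs=y cand={1,2} pick 2 [3->2 ok]
  6: obs=y cand={1,2} pick 2 [2->2 ok]
  7: obs=y cand={1,2} pick 2 [2->2 ok]
  8: obs=y cand={1,2} pick 1 [2->1 ok]
  9: obs=x cand={3} pick 3 [1->3 ok]
  10: obs=y cand={1,2} pick 2 [3->2 ok]
  11: obs=z cand={4} pick 4 [2->4 ok]
  12: obs=z cand={4} pick 4 [4->4 ok]
  13: obs=y cand={1,2} pick 2 [4->2 ok]
  14: obs=w cand={0} pick 0 [2->0 ok]
  15: obs=y cand={1,2} pick 2 [0->2 ok]
  16: obs=y cand={1,2} pick 2 [2->2 ok]
  17: obs=w cand={0} pick 0 [2->0 ok]
  18: obs=w cand={0} pick 0 [0->0 ok]
  19: obs=y cand={1,2} pick 2 [0->2 ok]
  20: obs=z cand={4} pick 4 [2->4 ok]
  21: obs=y cand={1,2} pick 2 [4->2 ok]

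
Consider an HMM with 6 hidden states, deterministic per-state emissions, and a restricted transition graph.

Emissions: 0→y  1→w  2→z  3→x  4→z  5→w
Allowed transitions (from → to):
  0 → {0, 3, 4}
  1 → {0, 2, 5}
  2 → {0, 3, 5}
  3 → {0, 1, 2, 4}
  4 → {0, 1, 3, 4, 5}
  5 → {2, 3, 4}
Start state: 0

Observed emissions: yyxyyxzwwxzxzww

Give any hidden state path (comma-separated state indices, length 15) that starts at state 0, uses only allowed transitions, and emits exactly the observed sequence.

  t0 'y' -> {0}, take 0 (start)
  t1 'y' -> {0}, take 0 (0->0 ok)
  t2 'x' -> {3}, take 3 (0->3 ok)
  t3 'y' -> {0}, take 0 (3->0 ok)
  t4 'y' -> {0}, take 0 (0->0 ok)
  t5 'x' -> {3}, take 3 (0->3 ok)
  t6 'z' -> {2,4}, take 4 (3->4 ok)
  t7 'w' -> {1,5}, take 1 (4->1 ok)
  t8 'w' -> {1,5}, take 5 (1->5 ok)
  t9 'x' -> {3}, take 3 (5->3 ok)
  t10 'z' -> {2,4}, take 4 (3->4 ok)
  t11 'x' -> {3}, take 3 (4->3 ok)
  t12 'z' -> {2,4}, take 4 (3->4 ok)
  t13 'w' -> {1,5}, take 1 (4->1 ok)
  t14 'w' -> {1,5}, take 5 (1->5 ok)

0,0,3,0,0,3,4,1,5,3,4,3,4,1,5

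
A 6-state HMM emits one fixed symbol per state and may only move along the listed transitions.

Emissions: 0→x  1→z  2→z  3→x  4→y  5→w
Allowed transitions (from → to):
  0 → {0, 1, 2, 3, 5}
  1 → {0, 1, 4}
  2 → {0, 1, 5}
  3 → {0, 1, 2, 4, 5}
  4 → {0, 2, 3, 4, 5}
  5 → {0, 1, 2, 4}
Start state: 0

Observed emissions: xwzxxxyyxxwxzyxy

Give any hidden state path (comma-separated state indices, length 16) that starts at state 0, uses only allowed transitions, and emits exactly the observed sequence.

  0: obs=x cand={0,3} pick 0 [start]
  1: obs=w cand={5} pick 5 [0->5 ok]
  2: obs=z cand={1,2} pick 1 [5->1 ok]
  3: obs=x cand={0,3} pick 0 [1->0 ok]
  4: obs=x cand={0,3} pick 0 [0->0 ok]
  5: obs=x cand={0,3} pick 3 [0->3 ok]
  6: obs=y cand={4} pick 4 [3->4 ok]
  7: obs=y cand={4} pick 4 [4->4 ok]
  8: obs=x cand={0,3} pick 3 [4->3 ok]
  9: obs=x cand={0,3} pick 0 [3->0 ok]
  10: obs=w cand={5} pick 5 [0->5 ok]
  11: obs=x cand={0,3} pick 0 [5->0 ok]
  12: obs=z cand={1,2} pick 1 [0->1 ok]
  13: obs=y cand={4} pick 4 [1->4 ok]
  14: obs=x cand={0,3} pick 3 [4->3 ok]
  15: obs=y cand={4} pick 4 [3->4 ok]

0,5,1,0,0,3,4,4,3,0,5,0,1,4,3,4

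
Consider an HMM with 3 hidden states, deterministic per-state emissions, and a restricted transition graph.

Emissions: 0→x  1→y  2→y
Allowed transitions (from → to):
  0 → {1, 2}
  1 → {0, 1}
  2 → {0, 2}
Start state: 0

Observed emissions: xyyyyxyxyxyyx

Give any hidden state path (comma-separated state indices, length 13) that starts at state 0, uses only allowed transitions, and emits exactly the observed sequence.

0,2,2,2,2,0,2,0,1,0,1,1,0

  t0 'x' -> {0}, take 0 (start)
  t1 'y' -> {1,2}, take 2 (0->2 ok)
  t2 'y' -> {1,2}, take 2 (2->2 ok)
  t3 'y' -> {1,2}, take 2 (2->2 ok)
  t4 'y' -> {1,2}, take 2 (2->2 ok)
  t5 'x' -> {0}, take 0 (2->0 ok)
  t6 'y' -> {1,2}, take 2 (0->2 ok)
  t7 'x' -> {0}, take 0 (2->0 ok)
  t8 'y' -> {1,2}, take 1 (0->1 ok)
  t9 'x' -> {0}, take 0 (1->0 ok)
  t10 'y' -> {1,2}, take 1 (0->1 ok)
  t11 'y' -> {1,2}, take 1 (1->1 ok)
  t12 'x' -> {0}, take 0 (1->0 ok)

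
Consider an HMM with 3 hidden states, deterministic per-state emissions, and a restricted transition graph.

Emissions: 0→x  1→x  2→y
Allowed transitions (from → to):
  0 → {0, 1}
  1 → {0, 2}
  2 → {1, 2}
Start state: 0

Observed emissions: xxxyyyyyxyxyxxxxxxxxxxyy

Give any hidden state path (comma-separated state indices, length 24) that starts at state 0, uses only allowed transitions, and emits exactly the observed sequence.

0,0,1,2,2,2,2,2,1,2,1,2,1,0,0,0,0,0,1,0,0,1,2,2

  t0 'x' -> {0,1}, take 0 (start)
  t1 'x' -> {0,1}, take 0 (0->0 ok)
  t2 'x' -> {0,1}, take 1 (0->1 ok)
  t3 'y' -> {2}, take 2 (1->2 ok)
  t4 'y' -> {2}, take 2 (2->2 ok)
  t5 'y' -> {2}, take 2 (2->2 ok)
  t6 'y' -> {2}, take 2 (2->2 ok)
  t7 'y' -> {2}, take 2 (2->2 ok)
  t8 'x' -> {0,1}, take 1 (2->1 ok)
  t9 'y' -> {2}, take 2 (1->2 ok)
  t10 'x' -> {0,1}, take 1 (2->1 ok)
  t11 'y' -> {2}, take 2 (1->2 ok)
  t12 'x' -> {0,1}, take 1 (2->1 ok)
  t13 'x' -> {0,1}, take 0 (1->0 ok)
  t14 'x' -> {0,1}, take 0 (0->0 ok)
  t15 'x' -> {0,1}, take 0 (0->0 ok)
  t16 'x' -> {0,1}, take 0 (0->0 ok)
  t17 'x' -> {0,1}, take 0 (0->0 ok)
  t18 'x' -> {0,1}, take 1 (0->1 ok)
  t19 'x' -> {0,1}, take 0 (1->0 ok)
  t20 'x' -> {0,1}, take 0 (0->0 ok)
  t21 'x' -> {0,1}, take 1 (0->1 ok)
  t22 'y' -> {2}, take 2 (1->2 ok)
  t23 'y' -> {2}, take 2 (2->2 ok)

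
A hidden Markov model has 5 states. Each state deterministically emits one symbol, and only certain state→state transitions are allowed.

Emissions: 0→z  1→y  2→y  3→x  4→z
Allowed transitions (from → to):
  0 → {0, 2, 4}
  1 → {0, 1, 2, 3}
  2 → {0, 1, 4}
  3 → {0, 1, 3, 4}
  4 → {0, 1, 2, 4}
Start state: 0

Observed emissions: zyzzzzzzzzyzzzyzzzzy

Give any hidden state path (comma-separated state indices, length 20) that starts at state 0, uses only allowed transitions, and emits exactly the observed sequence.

0,2,4,0,0,4,0,4,0,0,2,4,4,4,2,4,0,0,4,2

  [0] z  {0,4}  => 0  start
  [1] y  {1,2}  => 2  0->2 ok
  [2] z  {0,4}  => 4  2->4 ok
  [3] z  {0,4}  => 0  4->0 ok
  [4] z  {0,4}  => 0  0->0 ok
  [5] z  {0,4}  => 4  0->4 ok
  [6] z  {0,4}  => 0  4->0 ok
  [7] z  {0,4}  => 4  0->4 ok
  [8] z  {0,4}  => 0  4->0 ok
  [9] z  {0,4}  => 0  0->0 ok
  [10] y  {1,2}  => 2  0->2 ok
  [11] z  {0,4}  => 4  2->4 ok
  [12] z  {0,4}  => 4  4->4 ok
  [13] z  {0,4}  => 4  4->4 ok
  [14] y  {1,2}  => 2  4->2 ok
  [15] z  {0,4}  => 4  2->4 ok
  [16] z  {0,4}  => 0  4->0 ok
  [17] z  {0,4}  => 0  0->0 ok
  [18] z  {0,4}  => 4  0->4 ok
  [19] y  {1,2}  => 2  4->2 ok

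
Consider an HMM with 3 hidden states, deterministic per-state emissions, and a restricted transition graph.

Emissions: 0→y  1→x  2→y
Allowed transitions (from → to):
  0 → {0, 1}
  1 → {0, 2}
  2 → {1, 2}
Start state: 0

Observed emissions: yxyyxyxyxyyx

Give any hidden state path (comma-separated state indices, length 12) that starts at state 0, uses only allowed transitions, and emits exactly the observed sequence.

0,1,2,2,1,0,1,2,1,2,2,1

  t0 'y' -> {0,2}, take 0 (start)
  t1 'x' -> {1}, take 1 (0->1 ok)
  t2 'y' -> {0,2}, take 2 (1->2 ok)
  t3 'y' -> {0,2}, take 2 (2->2 ok)
  t4 'x' -> {1}, take 1 (2->1 ok)
  t5 'y' -> {0,2}, take 0 (1->0 ok)
  t6 'x' -> {1}, take 1 (0->1 ok)
  t7 'y' -> {0,2}, take 2 (1->2 ok)
  t8 'x' -> {1}, take 1 (2->1 ok)
  t9 'y' -> {0,2}, take 2 (1->2 ok)
  t10 'y' -> {0,2}, take 2 (2->2 ok)
  t11 'x' -> {1}, take 1 (2->1 ok)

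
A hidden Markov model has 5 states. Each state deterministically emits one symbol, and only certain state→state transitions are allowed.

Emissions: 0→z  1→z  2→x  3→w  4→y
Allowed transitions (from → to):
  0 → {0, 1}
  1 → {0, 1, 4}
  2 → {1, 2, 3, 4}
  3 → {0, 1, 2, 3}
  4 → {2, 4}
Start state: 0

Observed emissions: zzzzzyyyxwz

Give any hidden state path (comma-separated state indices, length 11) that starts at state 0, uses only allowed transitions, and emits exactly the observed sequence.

  pos 0: z in {0,1}, choose 0; start
  pos 1: z in {0,1}, choose 1; 0->1 ok
  pos 2: z in {0,1}, choose 1; 1->1 ok
  pos 3: z in {0,1}, choose 1; 1->1 ok
  pos 4: z in {0,1}, choose 1; 1->1 ok
  pos 5: y in {4}, choose 4; 1->4 ok
  pos 6: y in {4}, choose 4; 4->4 ok
  pos 7: y in {4}, choose 4; 4->4 ok
  pos 8: x in {2}, choose 2; 4->2 ok
  pos 9: w in {3}, choose 3; 2->3 ok
  pos 10: z in {0,1}, choose 0; 3->0 ok

0,1,1,1,1,4,4,4,2,3,0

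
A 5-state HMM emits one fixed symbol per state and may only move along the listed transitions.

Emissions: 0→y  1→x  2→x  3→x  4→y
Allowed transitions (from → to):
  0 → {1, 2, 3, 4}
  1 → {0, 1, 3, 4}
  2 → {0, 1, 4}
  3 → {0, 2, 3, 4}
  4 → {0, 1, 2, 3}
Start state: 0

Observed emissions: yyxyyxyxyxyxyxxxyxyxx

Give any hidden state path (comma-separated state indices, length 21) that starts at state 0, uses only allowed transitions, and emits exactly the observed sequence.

0,4,3,4,0,3,4,3,0,2,4,2,0,1,3,3,0,1,4,3,2

  t0 'y' -> {0,4}, take 0 (start)
  t1 'y' -> {0,4}, take 4 (0->4 ok)
  t2 'x' -> {1,2,3}, take 3 (4->3 ok)
  t3 'y' -> {0,4}, take 4 (3->4 ok)
  t4 'y' -> {0,4}, take 0 (4->0 ok)
  t5 'x' -> {1,2,3}, take 3 (0->3 ok)
  t6 'y' -> {0,4}, take 4 (3->4 ok)
  t7 'x' -> {1,2,3}, take 3 (4->3 ok)
  t8 'y' -> {0,4}, take 0 (3->0 ok)
  t9 'x' -> {1,2,3}, take 2 (0->2 ok)
  t10 'y' -> {0,4}, take 4 (2->4 ok)
  t11 'x' -> {1,2,3}, take 2 (4->2 ok)
  t12 'y' -> {0,4}, take 0 (2->0 ok)
  t13 'x' -> {1,2,3}, take 1 (0->1 ok)
  t14 'x' -> {1,2,3}, take 3 (1->3 ok)
  t15 'x' -> {1,2,3}, take 3 (3->3 ok)
  t16 'y' -> {0,4}, take 0 (3->0 ok)
  t17 'x' -> {1,2,3}, take 1 (0->1 ok)
  t18 'y' -> {0,4}, take 4 (1->4 ok)
  t19 'x' -> {1,2,3}, take 3 (4->3 ok)
  t20 'x' -> {1,2,3}, take 2 (3->2 ok)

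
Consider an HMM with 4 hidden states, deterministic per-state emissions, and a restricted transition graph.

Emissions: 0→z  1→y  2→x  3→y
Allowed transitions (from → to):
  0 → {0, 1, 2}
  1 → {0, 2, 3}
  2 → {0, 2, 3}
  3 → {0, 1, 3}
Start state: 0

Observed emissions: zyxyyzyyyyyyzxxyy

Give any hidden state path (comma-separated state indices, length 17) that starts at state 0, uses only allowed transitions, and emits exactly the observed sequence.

  t0 'z' -> {0}, take 0 (start)
  t1 'y' -> {1,3}, take 1 (0->1 ok)
  t2 'x' -> {2}, take 2 (1->2 ok)
  t3 'y' -> {1,3}, take 3 (2->3 ok)
  t4 'y' -> {1,3}, take 3 (3->3 ok)
  t5 'z' -> {0}, take 0 (3->0 ok)
  t6 'y' -> {1,3}, take 1 (0->1 ok)
  t7 'y' -> {1,3}, take 3 (1->3 ok)
  t8 'y' -> {1,3}, take 3 (3->3 ok)
  t9 'y' -> {1,3}, take 3 (3->3 ok)
  t10 'y' -> {1,3}, take 3 (3->3 ok)
  t11 'y' -> {1,3}, take 3 (3->3 ok)
  t12 'z' -> {0}, take 0 (3->0 ok)
  t13 'x' -> {2}, take 2 (0->2 ok)
  t14 'x' -> {2}, take 2 (2->2 ok)
  t15 'y' -> {1,3}, take 3 (2->3 ok)
  t16 'y' -> {1,3}, take 1 (3->1 ok)

0,1,2,3,3,0,1,3,3,3,3,3,0,2,2,3,1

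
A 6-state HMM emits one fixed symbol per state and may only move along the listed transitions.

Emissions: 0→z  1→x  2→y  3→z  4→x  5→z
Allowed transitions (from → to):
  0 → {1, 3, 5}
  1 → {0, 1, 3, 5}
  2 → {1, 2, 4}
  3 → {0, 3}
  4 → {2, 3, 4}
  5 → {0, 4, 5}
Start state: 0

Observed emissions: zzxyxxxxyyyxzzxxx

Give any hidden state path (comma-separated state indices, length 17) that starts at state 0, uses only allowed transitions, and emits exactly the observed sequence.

0,5,4,2,4,4,4,4,2,2,2,1,5,0,1,1,1

  pos 0: z in {0,3,5}, choose 0; start
  pos 1: z in {0,3,5}, choose 5; 0->5 ok
  pos 2: x in {1,4}, choose 4; 5->4 ok
  pos 3: y in {2}, choose 2; 4->2 ok
  pos 4: x in {1,4}, choose 4; 2->4 ok
  pos 5: x in {1,4}, choose 4; 4->4 ok
  pos 6: x in {1,4}, choose 4; 4->4 ok
  pos 7: x in {1,4}, choose 4; 4->4 ok
  pos 8: y in {2}, choose 2; 4->2 ok
  pos 9: y in {2}, choose 2; 2->2 ok
  pos 10: y in {2}, choose 2; 2->2 ok
  pos 11: x in {1,4}, choose 1; 2->1 ok
  pos 12: z in {0,3,5}, choose 5; 1->5 ok
  pos 13: z in {0,3,5}, choose 0; 5->0 ok
  pos 14: x in {1,4}, choose 1; 0->1 ok
  pos 15: x in {1,4}, choose 1; 1->1 ok
  pos 16: x in {1,4}, choose 1; 1->1 ok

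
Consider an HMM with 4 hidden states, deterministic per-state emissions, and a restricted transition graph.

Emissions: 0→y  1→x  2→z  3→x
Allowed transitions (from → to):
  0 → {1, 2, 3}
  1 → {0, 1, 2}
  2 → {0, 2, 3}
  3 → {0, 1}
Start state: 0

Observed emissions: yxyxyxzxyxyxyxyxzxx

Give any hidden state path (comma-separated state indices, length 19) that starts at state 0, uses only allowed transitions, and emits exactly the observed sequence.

  [0] y  {0}  => 0  start
  [1] x  {1,3}  => 1  0->1 ok
  [2] y  {0}  => 0  1->0 ok
  [3] x  {1,3}  => 3  0->3 ok
  [4] y  {0}  => 0  3->0 ok
  [5] x  {1,3}  => 1  0->1 ok
  [6] z  {2}  => 2  1->2 ok
  [7] x  {1,3}  => 3  2->3 ok
  [8] y  {0}  => 0  3->0 ok
  [9] x  {1,3}  => 3  0->3 ok
  [10] y  {0}  => 0  3->0 ok
  [11] x  {1,3}  => 1  0->1 ok
  [12] y  {0}  => 0  1->0 ok
  [13] x  {1,3}  => 3  0->3 ok
  [14] y  {0}  => 0  3->0 ok
  [15] x  {1,3}  => 1  0->1 ok
  [16] z  {2}  => 2  1->2 ok
  [17] x  {1,3}  => 3  2->3 ok
  [18] x  {1,3}  => 1  3->1 ok

0,1,0,3,0,1,2,3,0,3,0,1,0,3,0,1,2,3,1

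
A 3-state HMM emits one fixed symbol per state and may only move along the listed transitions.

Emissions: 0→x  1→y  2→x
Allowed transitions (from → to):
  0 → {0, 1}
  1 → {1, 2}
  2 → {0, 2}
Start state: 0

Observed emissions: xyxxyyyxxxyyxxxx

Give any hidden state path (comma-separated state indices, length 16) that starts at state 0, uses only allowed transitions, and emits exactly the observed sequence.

  [0] x  {0,2}  => 0  start
  [1] y  {1}  => 1  0->1 ok
  [2] x  {0,2}  => 2  1->2 ok
  [3] x  {0,2}  => 0  2->0 ok
  [4] y  {1}  => 1  0->1 ok
  [5] y  {1}  => 1  1->1 ok
  [6] y  {1}  => 1  1->1 ok
  [7] x  {0,2}  => 2  1->2 ok
  [8] x  {0,2}  => 2  2->2 ok
  [9] x  {0,2}  => 0  2->0 ok
  [10] y  {1}  => 1  0->1 ok
  [11] y  {1}  => 1  1->1 ok
  [12] x  {0,2}  => 2  1->2 ok
  [13] x  {0,2}  => 2  2->2 ok
  [14] x  {0,2}  => 2  2->2 ok
  [15] x  {0,2}  => 0  2->0 ok

0,1,2,0,1,1,1,2,2,0,1,1,2,2,2,0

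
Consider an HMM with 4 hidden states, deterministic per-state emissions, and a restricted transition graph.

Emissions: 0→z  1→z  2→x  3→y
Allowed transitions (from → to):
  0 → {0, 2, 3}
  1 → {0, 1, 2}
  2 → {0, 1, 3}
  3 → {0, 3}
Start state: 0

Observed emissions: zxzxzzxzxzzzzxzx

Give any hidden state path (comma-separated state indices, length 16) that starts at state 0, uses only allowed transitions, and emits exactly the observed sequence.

0,2,1,2,1,1,2,0,2,1,0,0,0,2,0,2

  t0 'z' -> {0,1}, take 0 (start)
  t1 'x' -> {2}, take 2 (0->2 ok)
  t2 'z' -> {0,1}, take 1 (2->1 ok)
  t3 'x' -> {2}, take 2 (1->2 ok)
  t4 'z' -> {0,1}, take 1 (2->1 ok)
  t5 'z' -> {0,1}, take 1 (1->1 ok)
  t6 'x' -> {2}, take 2 (1->2 ok)
  t7 'z' -> {0,1}, take 0 (2->0 ok)
  t8 'x' -> {2}, take 2 (0->2 ok)
  t9 'z' -> {0,1}, take 1 (2->1 ok)
  t10 'z' -> {0,1}, take 0 (1->0 ok)
  t11 'z' -> {0,1}, take 0 (0->0 ok)
  t12 'z' -> {0,1}, take 0 (0->0 ok)
  t13 'x' -> {2}, take 2 (0->2 ok)
  t14 'z' -> {0,1}, take 0 (2->0 ok)
  t15 'x' -> {2}, take 2 (0->2 ok)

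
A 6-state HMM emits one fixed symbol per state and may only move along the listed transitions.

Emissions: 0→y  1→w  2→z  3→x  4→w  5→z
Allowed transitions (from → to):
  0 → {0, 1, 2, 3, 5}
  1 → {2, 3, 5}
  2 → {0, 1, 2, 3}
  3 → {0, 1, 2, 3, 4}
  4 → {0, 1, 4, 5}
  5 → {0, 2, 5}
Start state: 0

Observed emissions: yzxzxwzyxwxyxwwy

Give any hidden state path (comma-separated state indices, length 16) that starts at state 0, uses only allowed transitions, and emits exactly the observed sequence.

0,2,3,2,3,4,5,0,3,1,3,0,3,4,4,0

  pos 0: y in {0}, choose 0; start
  pos 1: z in {2,5}, choose 2; 0->2 ok
  pos 2: x in {3}, choose 3; 2->3 ok
  pos 3: z in {2,5}, choose 2; 3->2 ok
  pos 4: x in {3}, choose 3; 2->3 ok
  pos 5: w in {1,4}, choose 4; 3->4 ok
  pos 6: z in {2,5}, choose 5; 4->5 ok
  pos 7: y in {0}, choose 0; 5->0 ok
  pos 8: x in {3}, choose 3; 0->3 ok
  pos 9: w in {1,4}, choose 1; 3->1 ok
  pos 10: x in {3}, choose 3; 1->3 ok
  pos 11: y in {0}, choose 0; 3->0 ok
  pos 12: x in {3}, choose 3; 0->3 ok
  pos 13: w in {1,4}, choose 4; 3->4 ok
  pos 14: w in {1,4}, choose 4; 4->4 ok
  pos 15: y in {0}, choose 0; 4->0 ok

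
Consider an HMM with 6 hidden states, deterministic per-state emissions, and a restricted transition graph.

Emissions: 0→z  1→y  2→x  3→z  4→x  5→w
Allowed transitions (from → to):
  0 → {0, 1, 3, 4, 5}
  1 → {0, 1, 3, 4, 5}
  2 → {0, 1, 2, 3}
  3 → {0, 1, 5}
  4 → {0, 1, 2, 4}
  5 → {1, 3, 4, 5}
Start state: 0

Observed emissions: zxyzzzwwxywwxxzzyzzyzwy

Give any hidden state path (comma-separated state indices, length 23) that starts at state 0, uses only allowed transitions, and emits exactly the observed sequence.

  pos 0: z in {0,3}, choose 0; start
  pos 1: x in {2,4}, choose 4; 0->4 ok
  pos 2: y in {1}, choose 1; 4->1 ok
  pos 3: z in {0,3}, choose 0; 1->0 ok
  pos 4: z in {0,3}, choose 0; 0->0 ok
  pos 5: z in {0,3}, choose 3; 0->3 ok
  pos 6: w in {5}, choose 5; 3->5 ok
  pos 7: w in {5}, choose 5; 5->5 ok
  pos 8: x in {2,4}, choose 4; 5->4 ok
  pos 9: y in {1}, choose 1; 4->1 ok
  pos 10: w in {5}, choose 5; 1->5 ok
  pos 11: w in {5}, choose 5; 5->5 ok
  pos 12: x in {2,4}, choose 4; 5->4 ok
  pos 13: x in {2,4}, choose 2; 4->2 ok
  pos 14: z in {0,3}, choose 0; 2->0 ok
  pos 15: z in {0,3}, choose 0; 0->0 ok
  pos 16: y in {1}, choose 1; 0->1 ok
  pos 17: z in {0,3}, choose 0; 1->0 ok
  pos 18: z in {0,3}, choose 3; 0->3 ok
  pos 19: y in {1}, choose 1; 3->1 ok
  pos 20: z in {0,3}, choose 3; 1->3 ok
  pos 21: w in {5}, choose 5; 3->5 ok
  pos 22: y in {1}, choose 1; 5->1 ok

0,4,1,0,0,3,5,5,4,1,5,5,4,2,0,0,1,0,3,1,3,5,1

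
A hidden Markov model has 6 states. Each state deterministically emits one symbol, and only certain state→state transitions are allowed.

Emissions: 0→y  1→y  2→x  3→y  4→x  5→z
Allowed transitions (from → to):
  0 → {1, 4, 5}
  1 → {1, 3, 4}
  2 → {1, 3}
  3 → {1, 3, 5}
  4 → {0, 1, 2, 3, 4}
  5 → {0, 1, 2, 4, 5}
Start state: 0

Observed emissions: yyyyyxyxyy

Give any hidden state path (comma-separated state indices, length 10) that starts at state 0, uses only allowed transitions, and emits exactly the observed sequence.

  [0] y  {0,1,3}  => 0  start
  [1] y  {0,1,3}  => 1  0->1 ok
  [2] y  {0,1,3}  => 3  1->3 ok
  [3] y  {0,1,3}  => 1  3->1 ok
  [4] y  {0,1,3}  => 1  1->1 ok
  [5] x  {2,4}  => 4  1->4 ok
  [6] y  {0,1,3}  => 0  4->0 ok
  [7] x  {2,4}  => 4  0->4 ok
  [8] y  {0,1,3}  => 3  4->3 ok
  [9] y  {0,1,3}  => 3  3->3 ok

0,1,3,1,1,4,0,4,3,3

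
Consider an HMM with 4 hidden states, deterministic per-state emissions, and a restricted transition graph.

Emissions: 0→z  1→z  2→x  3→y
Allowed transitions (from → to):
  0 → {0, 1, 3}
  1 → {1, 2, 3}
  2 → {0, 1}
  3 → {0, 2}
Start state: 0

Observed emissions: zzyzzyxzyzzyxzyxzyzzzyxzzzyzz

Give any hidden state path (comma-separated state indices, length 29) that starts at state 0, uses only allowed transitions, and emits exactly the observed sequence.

  [0] z  {0,1}  => 0  start
  [1] z  {0,1}  => 1  0->1 ok
  [2] y  {3}  => 3  1->3 ok
  [3] z  {0,1}  => 0  3->0 ok
  [4] z  {0,1}  => 0  0->0 ok
  [5] y  {3}  => 3  0->3 ok
  [6] x  {2}  => 2  3->2 ok
  [7] z  {0,1}  => 0  2->0 ok
  [8] y  {3}  => 3  0->3 ok
  [9] z  {0,1}  => 0  3->0 ok
  [10] z  {0,1}  => 1  0->1 ok
  [11] y  {3}  => 3  1->3 ok
  [12] x  {2}  => 2  3->2 ok
  [13] z  {0,1}  => 1  2->1 ok
  [14] y  {3}  => 3  1->3 ok
  [15] x  {2}  => 2  3->2 ok
  [16] z  {0,1}  => 1  2->1 ok
  [17] y  {3}  => 3  1->3 ok
  [18] z  {0,1}  => 0  3->0 ok
  [19] z  {0,1}  => 1  0->1 ok
  [20] z  {0,1}  => 1  1->1 ok
  [21] y  {3}  => 3  1->3 ok
  [22] x  {2}  => 2  3->2 ok
  [23] z  {0,1}  => 0  2->0 ok
  [24] z  {0,1}  => 1  0->1 ok
  [25] z  {0,1}  => 1  1->1 ok
  [26] y  {3}  => 3  1->3 ok
  [27] z  {0,1}  => 0  3->0 ok
  [28] z  {0,1}  => 0  0->0 ok

0,1,3,0,0,3,2,0,3,0,1,3,2,1,3,2,1,3,0,1,1,3,2,0,1,1,3,0,0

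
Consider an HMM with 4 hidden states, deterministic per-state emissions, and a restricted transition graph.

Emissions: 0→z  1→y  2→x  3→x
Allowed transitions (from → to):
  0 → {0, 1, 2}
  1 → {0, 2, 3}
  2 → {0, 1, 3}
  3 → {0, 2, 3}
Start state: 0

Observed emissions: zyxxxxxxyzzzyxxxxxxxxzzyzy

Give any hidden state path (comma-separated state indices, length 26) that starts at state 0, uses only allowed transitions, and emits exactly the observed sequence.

0,1,2,3,3,2,3,2,1,0,0,0,1,3,3,3,3,2,3,3,2,0,0,1,0,1

  0: obs=z cand={0} pick 0 [start]
  1: obs=y cand={1} pick 1 [0->1 ok]
  2: obs=x cand={2,3} pick 2 [1->2 ok]
  3: obs=x cand={2,3} pick 3 [2->3 ok]
  4: obs=x cand={2,3} pick 3 [3->3 ok]
  5: obs=x cand={2,3} pick 2 [3->2 ok]
  6: obs=x cand={2,3} pick 3 [2->3 ok]
  7: obs=x cand={2,3} pick 2 [3->2 ok]
  8: obs=y cand={1} pick 1 [2->1 ok]
  9: obs=z cand={0} pick 0 [1->0 ok]
  10: obs=z cand={0} pick 0 [0->0 ok]
  11: obs=z cand={0} pick 0 [0->0 ok]
  12: obs=y cand={1} pick 1 [0->1 ok]
  13: obs=x cand={2,3} pick 3 [1->3 ok]
  14: obs=x cand={2,3} pick 3 [3->3 ok]
  15: obs=x cand={2,3} pick 3 [3->3 ok]
  16: obs=x cand={2,3} pick 3 [3->3 ok]
  17: obs=x cand={2,3} pick 2 [3->2 ok]
  18: obs=x cand={2,3} pick 3 [2->3 ok]
  19: obs=x cand={2,3} pick 3 [3->3 ok]
  20: obs=x cand={2,3} pick 2 [3->2 ok]
  21: obs=z cand={0} pick 0 [2->0 ok]
  22: obs=z cand={0} pick 0 [0->0 ok]
  23: obs=y cand={1} pick 1 [0->1 ok]
  24: obs=z cand={0} pick 0 [1->0 ok]
  25: obs=y cand={1} pick 1 [0->1 ok]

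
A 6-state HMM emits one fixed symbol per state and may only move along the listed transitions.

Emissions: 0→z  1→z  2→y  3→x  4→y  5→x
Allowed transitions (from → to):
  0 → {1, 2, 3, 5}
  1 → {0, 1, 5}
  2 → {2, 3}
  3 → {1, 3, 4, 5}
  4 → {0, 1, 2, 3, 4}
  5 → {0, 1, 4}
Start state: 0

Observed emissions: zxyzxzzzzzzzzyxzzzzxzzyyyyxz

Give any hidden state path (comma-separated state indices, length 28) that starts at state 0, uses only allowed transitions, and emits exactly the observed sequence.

0,5,4,0,5,0,1,0,1,1,1,1,0,2,3,1,1,0,1,5,1,0,2,2,2,2,3,1

  t0 'z' -> {0,1}, take 0 (start)
  t1 'x' -> {3,5}, take 5 (0->5 ok)
  t2 'y' -> {2,4}, take 4 (5->4 ok)
  t3 'z' -> {0,1}, take 0 (4->0 ok)
  t4 'x' -> {3,5}, take 5 (0->5 ok)
  t5 'z' -> {0,1}, take 0 (5->0 ok)
  t6 'z' -> {0,1}, take 1 (0->1 ok)
  t7 'z' -> {0,1}, take 0 (1->0 ok)
  t8 'z' -> {0,1}, take 1 (0->1 ok)
  t9 'z' -> {0,1}, take 1 (1->1 ok)
  t10 'z' -> {0,1}, take 1 (1->1 ok)
  t11 'z' -> {0,1}, take 1 (1->1 ok)
  t12 'z' -> {0,1}, take 0 (1->0 ok)
  t13 'y' -> {2,4}, take 2 (0->2 ok)
  t14 'x' -> {3,5}, take 3 (2->3 ok)
  t15 'z' -> {0,1}, take 1 (3->1 ok)
  t16 'z' -> {0,1}, take 1 (1->1 ok)
  t17 'z' -> {0,1}, take 0 (1->0 ok)
  t18 'z' -> {0,1}, take 1 (0->1 ok)
  t19 'x' -> {3,5}, take 5 (1->5 ok)
  t20 'z' -> {0,1}, take 1 (5->1 ok)
  t21 'z' -> {0,1}, take 0 (1->0 ok)
  t22 'y' -> {2,4}, take 2 (0->2 ok)
  t23 'y' -> {2,4}, take 2 (2->2 ok)
  t24 'y' -> {2,4}, take 2 (2->2 ok)
  t25 'y' -> {2,4}, take 2 (2->2 ok)
  t26 'x' -> {3,5}, take 3 (2->3 ok)
  t27 'z' -> {0,1}, take 1 (3->1 ok)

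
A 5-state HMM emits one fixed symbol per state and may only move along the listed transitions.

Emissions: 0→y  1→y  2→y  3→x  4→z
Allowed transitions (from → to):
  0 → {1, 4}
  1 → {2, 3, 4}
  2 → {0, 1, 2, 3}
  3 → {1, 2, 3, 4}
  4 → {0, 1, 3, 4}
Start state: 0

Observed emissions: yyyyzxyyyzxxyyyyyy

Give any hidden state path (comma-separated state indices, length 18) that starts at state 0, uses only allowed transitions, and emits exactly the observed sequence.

  0: obs=y cand={0,1,2} pick 0 [start]
  1: obs=y cand={0,1,2} pick 1 [0->1 ok]
  2: obs=y cand={0,1,2} pick 2 [1->2 ok]
  3: obs=y cand={0,1,2} pick 0 [2->0 ok]
  4: obs=z cand={4} pick 4 [0->4 ok]
  5: obs=x cand={3} pick 3 [4->3 ok]
  6: obs=y cand={0,1,2} pick 2 [3->2 ok]
  7: obs=y cand={0,1,2} pick 0 [2->0 ok]
  8: obs=y cand={0,1,2} pick 1 [0->1 ok]
  9: obs=z cand={4} pick 4 [1->4 ok]
  10: obs=x cand={3} pick 3 [4->3 ok]
  11: obs=x cand={3} pick 3 [3->3 ok]
  12: obs=y cand={0,1,2} pick 2 [3->2 ok]
  13: obs=y cand={0,1,2} pick 2 [2->2 ok]
  14: obs=y cand={0,1,2} pick 2 [2->2 ok]
  15: obs=y cand={0,1,2} pick 1 [2->1 ok]
  16: obs=y cand={0,1,2} pick 2 [1->2 ok]
  17: obs=y cand={0,1,2} pick 0 [2->0 ok]

0,1,2,0,4,3,2,0,1,4,3,3,2,2,2,1,2,0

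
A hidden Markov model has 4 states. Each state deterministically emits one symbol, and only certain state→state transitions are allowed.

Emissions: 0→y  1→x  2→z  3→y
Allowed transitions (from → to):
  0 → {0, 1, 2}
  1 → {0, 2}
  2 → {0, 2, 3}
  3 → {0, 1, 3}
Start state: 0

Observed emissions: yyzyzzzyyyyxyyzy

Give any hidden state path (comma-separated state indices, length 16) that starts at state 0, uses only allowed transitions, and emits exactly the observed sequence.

  pos 0: y in {0,3}, choose 0; start
  pos 1: y in {0,3}, choose 0; 0->0 ok
  pos 2: z in {2}, choose 2; 0->2 ok
  pos 3: y in {0,3}, choose 0; 2->0 ok
  pos 4: z in {2}, choose 2; 0->2 ok
  pos 5: z in {2}, choose 2; 2->2 ok
  pos 6: z in {2}, choose 2; 2->2 ok
  pos 7: y in {0,3}, choose 3; 2->3 ok
  pos 8: y in {0,3}, choose 3; 3->3 ok
  pos 9: y in {0,3}, choose 3; 3->3 ok
  pos 10: y in {0,3}, choose 3; 3->3 ok
  pos 11: x in {1}, choose 1; 3->1 ok
  pos 12: y in {0,3}, choose 0; 1->0 ok
  pos 13: y in {0,3}, choose 0; 0->0 ok
  pos 14: z in {2}, choose 2; 0->2 ok
  pos 15: y in {0,3}, choose 0; 2->0 ok

0,0,2,0,2,2,2,3,3,3,3,1,0,0,2,0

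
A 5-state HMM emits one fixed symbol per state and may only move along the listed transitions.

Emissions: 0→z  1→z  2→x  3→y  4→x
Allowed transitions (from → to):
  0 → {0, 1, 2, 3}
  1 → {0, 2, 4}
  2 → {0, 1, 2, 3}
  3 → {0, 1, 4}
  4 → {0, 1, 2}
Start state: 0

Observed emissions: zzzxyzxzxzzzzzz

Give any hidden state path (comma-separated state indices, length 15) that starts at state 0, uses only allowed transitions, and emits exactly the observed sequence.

  pos 0: z in {0,1}, choose 0; start
  pos 1: z in {0,1}, choose 1; 0->1 ok
  pos 2: z in {0,1}, choose 0; 1->0 ok
  pos 3: x in {2,4}, choose 2; 0->2 ok
  pos 4: y in {3}, choose 3; 2->3 ok
  pos 5: z in {0,1}, choose 1; 3->1 ok
  pos 6: x in {2,4}, choose 4; 1->4 ok
  pos 7: z in {0,1}, choose 0; 4->0 ok
  pos 8: x in {2,4}, choose 2; 0->2 ok
  pos 9: z in {0,1}, choose 0; 2->0 ok
  pos 10: z in {0,1}, choose 1; 0->1 ok
  pos 11: z in {0,1}, choose 0; 1->0 ok
  pos 12: z in {0,1}, choose 1; 0->1 ok
  pos 13: z in {0,1}, choose 0; 1->0 ok
  pos 14: z in {0,1}, choose 1; 0->1 ok

0,1,0,2,3,1,4,0,2,0,1,0,1,0,1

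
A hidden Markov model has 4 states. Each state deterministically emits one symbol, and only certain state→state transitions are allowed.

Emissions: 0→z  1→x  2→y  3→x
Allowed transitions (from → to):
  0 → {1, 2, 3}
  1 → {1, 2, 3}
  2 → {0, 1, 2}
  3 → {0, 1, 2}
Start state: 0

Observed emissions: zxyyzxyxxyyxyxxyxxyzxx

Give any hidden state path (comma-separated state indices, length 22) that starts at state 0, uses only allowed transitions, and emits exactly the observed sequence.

  pos 0: z in {0}, choose 0; start
  pos 1: x in {1,3}, choose 1; 0->1 ok
  pos 2: y in {2}, choose 2; 1->2 ok
  pos 3: y in {2}, choose 2; 2->2 ok
  pos 4: z in {0}, choose 0; 2->0 ok
  pos 5: x in {1,3}, choose 3; 0->3 ok
  pos 6: y in {2}, choose 2; 3->2 ok
  pos 7: x in {1,3}, choose 1; 2->1 ok
  pos 8: x in {1,3}, choose 1; 1->1 ok
  pos 9: y in {2}, choose 2; 1->2 ok
  pos 10: y in {2}, choose 2; 2->2 ok
  pos 11: x in {1,3}, choose 1; 2->1 ok
  pos 12: y in {2}, choose 2; 1->2 ok
  pos 13: x in {1,3}, choose 1; 2->1 ok
  pos 14: x in {1,3}, choose 1; 1->1 ok
  pos 15: y in {2}, choose 2; 1->2 ok
  pos 16: x in {1,3}, choose 1; 2->1 ok
  pos 17: x in {1,3}, choose 3; 1->3 ok
  pos 18: y in {2}, choose 2; 3->2 ok
  pos 19: z in {0}, choose 0; 2->0 ok
  pos 20: x in {1,3}, choose 1; 0->1 ok
  pos 21: x in {1,3}, choose 1; 1->1 ok

0,1,2,2,0,3,2,1,1,2,2,1,2,1,1,2,1,3,2,0,1,1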